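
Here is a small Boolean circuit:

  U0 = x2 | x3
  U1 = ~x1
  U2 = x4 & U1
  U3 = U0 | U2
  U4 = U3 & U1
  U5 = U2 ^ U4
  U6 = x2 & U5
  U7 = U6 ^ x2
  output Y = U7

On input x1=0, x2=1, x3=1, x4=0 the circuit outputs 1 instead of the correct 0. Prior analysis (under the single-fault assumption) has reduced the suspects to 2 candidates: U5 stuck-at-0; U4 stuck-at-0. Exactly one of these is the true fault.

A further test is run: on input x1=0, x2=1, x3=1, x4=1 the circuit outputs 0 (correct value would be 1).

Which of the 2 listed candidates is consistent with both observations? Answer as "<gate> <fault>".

Evaluate each candidate on input x1=0, x2=1, x3=1, x4=1:
  U5 stuck-at-0: U0=1, U1=1, U2=1, U3=1, U4=1, U5=0 [stuck-at-0], U6=0, U7=1 → 1 — eliminated
  U4 stuck-at-0: U0=1, U1=1, U2=1, U3=1, U4=0 [stuck-at-0], U5=1, U6=1, U7=0 → 0 — matches
Only U4 stuck-at-0 reproduces the observed 0.

U4 stuck-at-0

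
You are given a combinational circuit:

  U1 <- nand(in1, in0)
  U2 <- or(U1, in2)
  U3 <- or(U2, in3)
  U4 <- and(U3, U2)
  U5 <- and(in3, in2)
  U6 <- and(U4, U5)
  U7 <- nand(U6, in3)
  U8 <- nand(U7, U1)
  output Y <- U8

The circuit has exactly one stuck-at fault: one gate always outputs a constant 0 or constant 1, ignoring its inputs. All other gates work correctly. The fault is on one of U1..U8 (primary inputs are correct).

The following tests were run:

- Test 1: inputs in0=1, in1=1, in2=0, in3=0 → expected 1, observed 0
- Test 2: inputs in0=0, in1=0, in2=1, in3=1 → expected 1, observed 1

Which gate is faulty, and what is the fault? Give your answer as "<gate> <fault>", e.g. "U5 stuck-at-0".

U1 stuck-at-1

Fault-free values for test 1 (in0=1, in1=1, in2=0, in3=0): U1=0, U2=0, U3=0, U4=0, U5=0, U6=0, U7=1, U8=1, giving Y=1. Observed 0.
Test 1: faults giving observed 0 are {U1 stuck-at-1, U8 stuck-at-0}.
Test 2 (in0=0, in1=0, in2=1, in3=1): fault-free U1=1, U2=1, U3=1, U4=1, U5=1, U6=1, U7=0, U8=1 → 1; observed 1. Eliminates U8 stuck-at-0.
Only U1 stuck-at-1 is consistent with every test.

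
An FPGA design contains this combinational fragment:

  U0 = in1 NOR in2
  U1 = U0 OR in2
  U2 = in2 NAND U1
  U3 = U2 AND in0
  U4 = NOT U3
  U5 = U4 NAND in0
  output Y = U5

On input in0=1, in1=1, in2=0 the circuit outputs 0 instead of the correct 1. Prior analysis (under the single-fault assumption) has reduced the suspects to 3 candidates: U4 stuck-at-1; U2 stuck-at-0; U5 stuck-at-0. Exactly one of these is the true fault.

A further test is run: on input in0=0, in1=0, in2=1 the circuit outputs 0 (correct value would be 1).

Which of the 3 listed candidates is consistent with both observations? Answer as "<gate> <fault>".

Evaluate each candidate on input in0=0, in1=0, in2=1:
  U4 stuck-at-1: U0=0, U1=1, U2=0, U3=0, U4=1 [stuck-at-1], U5=1 → 1 — eliminated
  U2 stuck-at-0: U0=0, U1=1, U2=0 [stuck-at-0], U3=0, U4=1, U5=1 → 1 — eliminated
  U5 stuck-at-0: U0=0, U1=1, U2=0, U3=0, U4=1, U5=0 [stuck-at-0] → 0 — matches
Only U5 stuck-at-0 reproduces the observed 0.

U5 stuck-at-0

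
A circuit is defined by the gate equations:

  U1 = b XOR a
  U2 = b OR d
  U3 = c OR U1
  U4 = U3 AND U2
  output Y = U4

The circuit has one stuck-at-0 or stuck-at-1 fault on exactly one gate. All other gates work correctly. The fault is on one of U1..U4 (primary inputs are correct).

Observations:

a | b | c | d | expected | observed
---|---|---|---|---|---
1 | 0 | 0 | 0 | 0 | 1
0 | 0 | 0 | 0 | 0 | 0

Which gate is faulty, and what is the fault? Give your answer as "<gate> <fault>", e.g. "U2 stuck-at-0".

U2 stuck-at-1

Fault-free values for test 1 (a=1, b=0, c=0, d=0): U1=1, U2=0, U3=1, U4=0, giving Y=0. Observed 1.
Test 1: faults giving observed 1 are {U2 stuck-at-1, U4 stuck-at-1}.
Test 2 (a=0, b=0, c=0, d=0): fault-free U1=0, U2=0, U3=0, U4=0 → 0; observed 0. Eliminates U4 stuck-at-1.
Only U2 stuck-at-1 is consistent with every test.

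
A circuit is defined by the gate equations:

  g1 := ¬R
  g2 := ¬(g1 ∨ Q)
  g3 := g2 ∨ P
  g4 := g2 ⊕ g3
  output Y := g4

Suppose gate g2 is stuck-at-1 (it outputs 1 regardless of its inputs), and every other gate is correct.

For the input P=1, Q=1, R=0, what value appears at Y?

0

Propagate with g2 forced: g1=1, g2=1 [stuck-at-1], g3=1, g4=0.
So Y = 0. (Without the fault it would be 1.)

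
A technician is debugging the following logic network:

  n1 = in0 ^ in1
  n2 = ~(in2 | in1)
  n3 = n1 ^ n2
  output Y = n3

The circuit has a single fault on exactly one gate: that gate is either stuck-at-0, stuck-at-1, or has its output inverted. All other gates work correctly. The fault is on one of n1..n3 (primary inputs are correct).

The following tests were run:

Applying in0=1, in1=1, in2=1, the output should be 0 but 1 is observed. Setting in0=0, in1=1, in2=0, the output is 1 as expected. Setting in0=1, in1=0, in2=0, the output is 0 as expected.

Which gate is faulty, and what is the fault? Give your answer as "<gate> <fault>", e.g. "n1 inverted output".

n1 stuck-at-1

Fault-free values for test 1 (in0=1, in1=1, in2=1): n1=0, n2=0, n3=0, giving Y=0. Observed 1.
Test 1: faults giving observed 1 are {n1 stuck-at-1, n1 inverted output, n2 stuck-at-1, n2 inverted output, n3 stuck-at-1, n3 inverted output}.
Test 2 (in0=0, in1=1, in2=0): fault-free n1=1, n2=0, n3=1 → 1; observed 1. Eliminates n1 inverted output, n2 stuck-at-1, n2 inverted output, n3 inverted output.
Test 3 (in0=1, in1=0, in2=0): fault-free n1=1, n2=1, n3=0 → 0; observed 0. Eliminates n3 stuck-at-1.
Only n1 stuck-at-1 is consistent with every test.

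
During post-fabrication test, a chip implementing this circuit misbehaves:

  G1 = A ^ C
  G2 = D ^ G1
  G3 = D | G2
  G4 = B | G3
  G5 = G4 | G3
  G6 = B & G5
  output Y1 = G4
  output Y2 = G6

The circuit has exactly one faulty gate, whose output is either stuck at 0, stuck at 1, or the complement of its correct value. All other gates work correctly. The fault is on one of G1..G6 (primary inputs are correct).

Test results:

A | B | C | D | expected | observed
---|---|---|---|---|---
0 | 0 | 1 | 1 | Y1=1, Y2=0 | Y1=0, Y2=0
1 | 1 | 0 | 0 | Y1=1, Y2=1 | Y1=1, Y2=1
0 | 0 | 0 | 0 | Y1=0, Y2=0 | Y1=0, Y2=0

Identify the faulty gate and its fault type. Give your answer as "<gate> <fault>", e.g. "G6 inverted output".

G3 stuck-at-0

Fault-free values for test 1 (A=0, B=0, C=1, D=1): G1=1, G2=0, G3=1, G4=1, G5=1, G6=0, giving Y1=1, Y2=0. Observed Y1=0, Y2=0.
Test 1: faults giving observed Y1=0, Y2=0 are {G3 stuck-at-0, G3 inverted output, G4 stuck-at-0, G4 inverted output}.
Test 2 (A=1, B=1, C=0, D=0): fault-free G1=1, G2=1, G3=1, G4=1, G5=1, G6=1 → Y1=1, Y2=1; observed Y1=1, Y2=1. Eliminates G4 stuck-at-0, G4 inverted output.
Test 3 (A=0, B=0, C=0, D=0): fault-free G1=0, G2=0, G3=0, G4=0, G5=0, G6=0 → Y1=0, Y2=0; observed Y1=0, Y2=0. Eliminates G3 inverted output.
Only G3 stuck-at-0 is consistent with every test.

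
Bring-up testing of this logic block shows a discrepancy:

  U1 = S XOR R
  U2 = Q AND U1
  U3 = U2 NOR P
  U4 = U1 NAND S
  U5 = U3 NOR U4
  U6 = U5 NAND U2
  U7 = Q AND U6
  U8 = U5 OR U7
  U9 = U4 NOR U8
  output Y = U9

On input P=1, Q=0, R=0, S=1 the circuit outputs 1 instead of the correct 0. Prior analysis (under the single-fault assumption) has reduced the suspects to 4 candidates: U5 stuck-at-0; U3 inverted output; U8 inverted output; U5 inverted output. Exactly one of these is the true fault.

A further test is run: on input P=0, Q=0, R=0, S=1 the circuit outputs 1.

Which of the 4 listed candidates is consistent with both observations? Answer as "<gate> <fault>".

Evaluate each candidate on input P=0, Q=0, R=0, S=1:
  U5 stuck-at-0: U1=1, U2=0, U3=1, U4=0, U5=0 [stuck-at-0], U6=1, U7=0, U8=0, U9=1 → 1 — matches
  U3 inverted output: U1=1, U2=0, U3=0 [inverted output], U4=0, U5=1, U6=1, U7=0, U8=1, U9=0 → 0 — eliminated
  U8 inverted output: U1=1, U2=0, U3=1, U4=0, U5=0, U6=1, U7=0, U8=1 [inverted output], U9=0 → 0 — eliminated
  U5 inverted output: U1=1, U2=0, U3=1, U4=0, U5=1 [inverted output], U6=1, U7=0, U8=1, U9=0 → 0 — eliminated
Only U5 stuck-at-0 reproduces the observed 1.

U5 stuck-at-0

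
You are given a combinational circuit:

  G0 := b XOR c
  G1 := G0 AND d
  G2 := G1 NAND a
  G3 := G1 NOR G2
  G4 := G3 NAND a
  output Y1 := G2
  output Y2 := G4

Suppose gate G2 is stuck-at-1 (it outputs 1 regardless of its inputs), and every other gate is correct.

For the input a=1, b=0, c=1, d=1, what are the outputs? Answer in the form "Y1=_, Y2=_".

Y1=1, Y2=1

Propagate with G2 forced: G0=1, G1=1, G2=1 [stuck-at-1], G3=0, G4=1.
So the outputs are Y1=1, Y2=1. (Without the fault they would be Y1=0, Y2=1.)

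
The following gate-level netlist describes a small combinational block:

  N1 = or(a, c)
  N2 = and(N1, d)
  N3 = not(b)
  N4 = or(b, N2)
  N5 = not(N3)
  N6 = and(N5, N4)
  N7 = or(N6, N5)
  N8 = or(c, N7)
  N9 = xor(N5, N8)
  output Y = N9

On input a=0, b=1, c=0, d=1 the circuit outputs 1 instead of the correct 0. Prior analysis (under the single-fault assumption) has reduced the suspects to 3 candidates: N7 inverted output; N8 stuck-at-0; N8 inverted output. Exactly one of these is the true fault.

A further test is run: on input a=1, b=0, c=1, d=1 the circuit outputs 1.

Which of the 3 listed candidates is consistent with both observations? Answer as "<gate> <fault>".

N7 inverted output

Evaluate each candidate on input a=1, b=0, c=1, d=1:
  N7 inverted output: N1=1, N2=1, N3=1, N4=1, N5=0, N6=0, N7=1 [inverted output], N8=1, N9=1 → 1 — matches
  N8 stuck-at-0: N1=1, N2=1, N3=1, N4=1, N5=0, N6=0, N7=0, N8=0 [stuck-at-0], N9=0 → 0 — eliminated
  N8 inverted output: N1=1, N2=1, N3=1, N4=1, N5=0, N6=0, N7=0, N8=0 [inverted output], N9=0 → 0 — eliminated
Only N7 inverted output reproduces the observed 1.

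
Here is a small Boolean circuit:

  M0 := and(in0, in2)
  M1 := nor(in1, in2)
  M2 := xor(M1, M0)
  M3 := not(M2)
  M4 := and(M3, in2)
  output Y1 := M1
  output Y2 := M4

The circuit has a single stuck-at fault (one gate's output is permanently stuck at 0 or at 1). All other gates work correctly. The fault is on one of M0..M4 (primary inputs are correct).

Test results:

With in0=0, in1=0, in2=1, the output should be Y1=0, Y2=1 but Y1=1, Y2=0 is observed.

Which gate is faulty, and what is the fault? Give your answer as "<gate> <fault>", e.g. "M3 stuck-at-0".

Fault-free values for test 1 (in0=0, in1=0, in2=1): M0=0, M1=0, M2=0, M3=1, M4=1, giving Y1=0, Y2=1. Observed Y1=1, Y2=0.
Test 1: faults giving observed Y1=1, Y2=0 are {M1 stuck-at-1}.
Only M1 stuck-at-1 is consistent with every test.

M1 stuck-at-1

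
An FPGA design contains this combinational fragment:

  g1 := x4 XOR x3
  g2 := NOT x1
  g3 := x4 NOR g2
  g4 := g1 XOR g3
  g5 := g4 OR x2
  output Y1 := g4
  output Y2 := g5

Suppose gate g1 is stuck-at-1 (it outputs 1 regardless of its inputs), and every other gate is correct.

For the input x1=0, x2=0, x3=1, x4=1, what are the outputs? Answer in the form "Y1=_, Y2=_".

Propagate with g1 forced: g1=1 [stuck-at-1], g2=1, g3=0, g4=1, g5=1.
So the outputs are Y1=1, Y2=1. (Without the fault they would be Y1=0, Y2=0.)

Y1=1, Y2=1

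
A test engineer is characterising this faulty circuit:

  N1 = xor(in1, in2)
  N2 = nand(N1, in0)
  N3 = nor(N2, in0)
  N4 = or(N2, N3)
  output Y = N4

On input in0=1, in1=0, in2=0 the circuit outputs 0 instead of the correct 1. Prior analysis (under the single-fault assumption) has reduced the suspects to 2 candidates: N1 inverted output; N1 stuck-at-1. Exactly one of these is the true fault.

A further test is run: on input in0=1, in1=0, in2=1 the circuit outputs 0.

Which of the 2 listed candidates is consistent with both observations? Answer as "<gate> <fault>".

Evaluate each candidate on input in0=1, in1=0, in2=1:
  N1 inverted output: N1=0 [inverted output], N2=1, N3=0, N4=1 → 1 — eliminated
  N1 stuck-at-1: N1=1 [stuck-at-1], N2=0, N3=0, N4=0 → 0 — matches
Only N1 stuck-at-1 reproduces the observed 0.

N1 stuck-at-1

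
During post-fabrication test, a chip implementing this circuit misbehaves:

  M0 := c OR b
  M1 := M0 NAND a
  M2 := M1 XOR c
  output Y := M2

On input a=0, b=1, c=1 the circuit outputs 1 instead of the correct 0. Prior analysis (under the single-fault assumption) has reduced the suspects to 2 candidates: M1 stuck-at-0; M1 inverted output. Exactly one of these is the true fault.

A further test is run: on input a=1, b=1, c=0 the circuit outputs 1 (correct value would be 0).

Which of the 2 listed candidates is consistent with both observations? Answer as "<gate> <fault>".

Evaluate each candidate on input a=1, b=1, c=0:
  M1 stuck-at-0: M0=1, M1=0 [stuck-at-0], M2=0 → 0 — eliminated
  M1 inverted output: M0=1, M1=1 [inverted output], M2=1 → 1 — matches
Only M1 inverted output reproduces the observed 1.

M1 inverted output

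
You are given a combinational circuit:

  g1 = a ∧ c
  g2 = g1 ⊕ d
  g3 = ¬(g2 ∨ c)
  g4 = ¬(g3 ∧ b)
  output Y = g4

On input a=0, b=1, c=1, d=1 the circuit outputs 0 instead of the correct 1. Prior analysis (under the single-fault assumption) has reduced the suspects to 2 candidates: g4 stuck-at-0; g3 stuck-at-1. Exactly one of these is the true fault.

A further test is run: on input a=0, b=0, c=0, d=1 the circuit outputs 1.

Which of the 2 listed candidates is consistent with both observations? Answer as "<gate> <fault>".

g3 stuck-at-1

Evaluate each candidate on input a=0, b=0, c=0, d=1:
  g4 stuck-at-0: g1=0, g2=1, g3=0, g4=0 [stuck-at-0] → 0 — eliminated
  g3 stuck-at-1: g1=0, g2=1, g3=1 [stuck-at-1], g4=1 → 1 — matches
Only g3 stuck-at-1 reproduces the observed 1.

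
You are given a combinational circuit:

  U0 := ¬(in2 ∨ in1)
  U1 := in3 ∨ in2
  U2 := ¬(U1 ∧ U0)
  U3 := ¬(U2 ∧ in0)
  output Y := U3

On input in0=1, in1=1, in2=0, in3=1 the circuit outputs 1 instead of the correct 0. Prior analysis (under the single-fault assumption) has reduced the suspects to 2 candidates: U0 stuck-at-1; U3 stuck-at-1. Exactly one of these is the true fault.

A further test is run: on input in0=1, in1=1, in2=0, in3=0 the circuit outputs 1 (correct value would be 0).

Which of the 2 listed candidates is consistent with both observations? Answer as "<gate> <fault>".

U3 stuck-at-1

Evaluate each candidate on input in0=1, in1=1, in2=0, in3=0:
  U0 stuck-at-1: U0=1 [stuck-at-1], U1=0, U2=1, U3=0 → 0 — eliminated
  U3 stuck-at-1: U0=0, U1=0, U2=1, U3=1 [stuck-at-1] → 1 — matches
Only U3 stuck-at-1 reproduces the observed 1.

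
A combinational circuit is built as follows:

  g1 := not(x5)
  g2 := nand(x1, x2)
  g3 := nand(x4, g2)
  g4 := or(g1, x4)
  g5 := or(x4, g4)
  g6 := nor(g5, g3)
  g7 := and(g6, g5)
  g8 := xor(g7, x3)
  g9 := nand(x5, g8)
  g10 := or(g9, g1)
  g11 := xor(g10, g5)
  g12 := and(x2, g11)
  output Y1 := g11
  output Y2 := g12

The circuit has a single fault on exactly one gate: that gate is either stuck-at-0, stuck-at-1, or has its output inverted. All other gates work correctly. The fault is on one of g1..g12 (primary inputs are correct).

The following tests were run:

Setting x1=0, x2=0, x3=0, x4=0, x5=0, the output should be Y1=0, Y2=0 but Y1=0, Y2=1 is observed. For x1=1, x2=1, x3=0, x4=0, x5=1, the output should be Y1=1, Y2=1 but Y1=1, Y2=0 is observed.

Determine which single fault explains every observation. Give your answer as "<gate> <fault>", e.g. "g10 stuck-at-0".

Fault-free values for test 1 (x1=0, x2=0, x3=0, x4=0, x5=0): g1=1, g2=1, g3=1, g4=1, g5=1, g6=0, g7=0, g8=0, g9=1, g10=1, g11=0, g12=0, giving Y1=0, Y2=0. Observed Y1=0, Y2=1.
Test 1: faults giving observed Y1=0, Y2=1 are {g12 stuck-at-1, g12 inverted output}.
Test 2 (x1=1, x2=1, x3=0, x4=0, x5=1): fault-free g1=0, g2=0, g3=1, g4=0, g5=0, g6=0, g7=0, g8=0, g9=1, g10=1, g11=1, g12=1 → Y1=1, Y2=1; observed Y1=1, Y2=0. Eliminates g12 stuck-at-1.
Only g12 inverted output is consistent with every test.

g12 inverted output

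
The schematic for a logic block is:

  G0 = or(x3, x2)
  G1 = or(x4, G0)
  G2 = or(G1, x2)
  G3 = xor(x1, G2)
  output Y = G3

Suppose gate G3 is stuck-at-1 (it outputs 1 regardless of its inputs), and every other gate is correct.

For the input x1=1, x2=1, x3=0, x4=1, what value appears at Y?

1

Propagate with G3 forced: G0=1, G1=1, G2=1, G3=1 [stuck-at-1].
So Y = 1. (Without the fault it would be 0.)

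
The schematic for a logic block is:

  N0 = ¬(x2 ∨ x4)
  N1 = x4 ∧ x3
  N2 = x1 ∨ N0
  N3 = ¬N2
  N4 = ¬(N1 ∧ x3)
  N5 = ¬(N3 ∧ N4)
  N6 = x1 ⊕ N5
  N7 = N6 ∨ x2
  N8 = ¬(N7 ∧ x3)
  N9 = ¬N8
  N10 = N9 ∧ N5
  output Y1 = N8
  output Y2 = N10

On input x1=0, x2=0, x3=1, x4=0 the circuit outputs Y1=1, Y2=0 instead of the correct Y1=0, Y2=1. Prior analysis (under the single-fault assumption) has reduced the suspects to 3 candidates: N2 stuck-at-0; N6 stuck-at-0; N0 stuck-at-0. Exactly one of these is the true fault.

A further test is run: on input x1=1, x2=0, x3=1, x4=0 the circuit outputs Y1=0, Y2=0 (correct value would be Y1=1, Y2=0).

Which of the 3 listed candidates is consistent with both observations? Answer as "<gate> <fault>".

Evaluate each candidate on input x1=1, x2=0, x3=1, x4=0:
  N2 stuck-at-0: N0=1, N1=0, N2=0 [stuck-at-0], N3=1, N4=1, N5=0, N6=1, N7=1, N8=0, N9=1, N10=0 → Y1=0, Y2=0 — matches
  N6 stuck-at-0: N0=1, N1=0, N2=1, N3=0, N4=1, N5=1, N6=0 [stuck-at-0], N7=0, N8=1, N9=0, N10=0 → Y1=1, Y2=0 — eliminated
  N0 stuck-at-0: N0=0 [stuck-at-0], N1=0, N2=1, N3=0, N4=1, N5=1, N6=0, N7=0, N8=1, N9=0, N10=0 → Y1=1, Y2=0 — eliminated
Only N2 stuck-at-0 reproduces the observed Y1=0, Y2=0.

N2 stuck-at-0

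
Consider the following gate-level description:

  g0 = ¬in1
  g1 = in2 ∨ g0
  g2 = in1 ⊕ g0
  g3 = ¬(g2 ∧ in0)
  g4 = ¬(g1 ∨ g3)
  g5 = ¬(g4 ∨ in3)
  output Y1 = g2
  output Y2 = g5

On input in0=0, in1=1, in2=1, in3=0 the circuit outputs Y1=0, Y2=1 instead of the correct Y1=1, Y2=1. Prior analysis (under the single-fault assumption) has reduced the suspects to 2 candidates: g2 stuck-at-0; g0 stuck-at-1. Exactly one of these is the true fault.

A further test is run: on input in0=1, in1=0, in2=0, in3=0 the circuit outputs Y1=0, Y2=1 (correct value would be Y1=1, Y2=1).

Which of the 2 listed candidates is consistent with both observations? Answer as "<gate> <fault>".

Evaluate each candidate on input in0=1, in1=0, in2=0, in3=0:
  g2 stuck-at-0: g0=1, g1=1, g2=0 [stuck-at-0], g3=1, g4=0, g5=1 → Y1=0, Y2=1 — matches
  g0 stuck-at-1: g0=1 [stuck-at-1], g1=1, g2=1, g3=0, g4=0, g5=1 → Y1=1, Y2=1 — eliminated
Only g2 stuck-at-0 reproduces the observed Y1=0, Y2=1.

g2 stuck-at-0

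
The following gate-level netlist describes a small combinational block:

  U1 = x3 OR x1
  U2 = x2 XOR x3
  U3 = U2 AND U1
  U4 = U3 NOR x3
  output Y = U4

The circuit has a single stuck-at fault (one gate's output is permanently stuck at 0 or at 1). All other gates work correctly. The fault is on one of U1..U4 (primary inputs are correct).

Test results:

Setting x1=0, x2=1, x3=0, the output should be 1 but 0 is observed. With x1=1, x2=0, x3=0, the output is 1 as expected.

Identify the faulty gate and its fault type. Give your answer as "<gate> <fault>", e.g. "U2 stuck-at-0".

Fault-free values for test 1 (x1=0, x2=1, x3=0): U1=0, U2=1, U3=0, U4=1, giving Y=1. Observed 0.
Test 1: faults giving observed 0 are {U1 stuck-at-1, U3 stuck-at-1, U4 stuck-at-0}.
Test 2 (x1=1, x2=0, x3=0): fault-free U1=1, U2=0, U3=0, U4=1 → 1; observed 1. Eliminates U3 stuck-at-1, U4 stuck-at-0.
Only U1 stuck-at-1 is consistent with every test.

U1 stuck-at-1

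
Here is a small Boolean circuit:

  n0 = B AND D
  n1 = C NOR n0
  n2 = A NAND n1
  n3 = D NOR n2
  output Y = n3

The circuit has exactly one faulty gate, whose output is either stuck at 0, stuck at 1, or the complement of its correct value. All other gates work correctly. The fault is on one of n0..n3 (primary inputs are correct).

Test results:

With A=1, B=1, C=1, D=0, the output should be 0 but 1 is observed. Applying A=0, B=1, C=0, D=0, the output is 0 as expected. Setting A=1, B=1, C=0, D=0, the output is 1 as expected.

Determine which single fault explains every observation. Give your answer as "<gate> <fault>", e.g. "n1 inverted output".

n1 stuck-at-1

Fault-free values for test 1 (A=1, B=1, C=1, D=0): n0=0, n1=0, n2=1, n3=0, giving Y=0. Observed 1.
Test 1: faults giving observed 1 are {n1 stuck-at-1, n1 inverted output, n2 stuck-at-0, n2 inverted output, n3 stuck-at-1, n3 inverted output}.
Test 2 (A=0, B=1, C=0, D=0): fault-free n0=0, n1=1, n2=1, n3=0 → 0; observed 0. Eliminates n2 stuck-at-0, n2 inverted output, n3 stuck-at-1, n3 inverted output.
Test 3 (A=1, B=1, C=0, D=0): fault-free n0=0, n1=1, n2=0, n3=1 → 1; observed 1. Eliminates n1 inverted output.
Only n1 stuck-at-1 is consistent with every test.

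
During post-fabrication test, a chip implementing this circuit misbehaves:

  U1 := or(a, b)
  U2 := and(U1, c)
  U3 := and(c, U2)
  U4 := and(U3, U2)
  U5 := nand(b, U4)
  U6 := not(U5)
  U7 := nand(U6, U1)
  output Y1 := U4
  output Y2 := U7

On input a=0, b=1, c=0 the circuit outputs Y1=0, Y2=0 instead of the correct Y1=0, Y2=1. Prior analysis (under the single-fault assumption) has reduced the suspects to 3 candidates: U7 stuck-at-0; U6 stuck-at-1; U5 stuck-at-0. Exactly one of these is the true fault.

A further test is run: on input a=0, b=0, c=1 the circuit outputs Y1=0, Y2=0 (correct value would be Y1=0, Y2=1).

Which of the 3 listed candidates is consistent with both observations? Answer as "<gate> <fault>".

Evaluate each candidate on input a=0, b=0, c=1:
  U7 stuck-at-0: U1=0, U2=0, U3=0, U4=0, U5=1, U6=0, U7=0 [stuck-at-0] → Y1=0, Y2=0 — matches
  U6 stuck-at-1: U1=0, U2=0, U3=0, U4=0, U5=1, U6=1 [stuck-at-1], U7=1 → Y1=0, Y2=1 — eliminated
  U5 stuck-at-0: U1=0, U2=0, U3=0, U4=0, U5=0 [stuck-at-0], U6=1, U7=1 → Y1=0, Y2=1 — eliminated
Only U7 stuck-at-0 reproduces the observed Y1=0, Y2=0.

U7 stuck-at-0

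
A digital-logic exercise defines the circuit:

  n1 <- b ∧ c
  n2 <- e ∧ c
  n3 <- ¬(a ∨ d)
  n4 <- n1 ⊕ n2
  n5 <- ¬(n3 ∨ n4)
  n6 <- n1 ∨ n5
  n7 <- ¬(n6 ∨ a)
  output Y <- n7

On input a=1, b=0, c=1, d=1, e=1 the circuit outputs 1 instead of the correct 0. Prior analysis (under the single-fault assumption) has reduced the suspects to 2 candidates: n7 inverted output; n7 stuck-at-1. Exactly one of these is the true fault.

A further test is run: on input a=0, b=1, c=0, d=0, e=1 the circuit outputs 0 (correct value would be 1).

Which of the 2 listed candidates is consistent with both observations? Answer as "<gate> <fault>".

Evaluate each candidate on input a=0, b=1, c=0, d=0, e=1:
  n7 inverted output: n1=0, n2=0, n3=1, n4=0, n5=0, n6=0, n7=0 [inverted output] → 0 — matches
  n7 stuck-at-1: n1=0, n2=0, n3=1, n4=0, n5=0, n6=0, n7=1 [stuck-at-1] → 1 — eliminated
Only n7 inverted output reproduces the observed 0.

n7 inverted output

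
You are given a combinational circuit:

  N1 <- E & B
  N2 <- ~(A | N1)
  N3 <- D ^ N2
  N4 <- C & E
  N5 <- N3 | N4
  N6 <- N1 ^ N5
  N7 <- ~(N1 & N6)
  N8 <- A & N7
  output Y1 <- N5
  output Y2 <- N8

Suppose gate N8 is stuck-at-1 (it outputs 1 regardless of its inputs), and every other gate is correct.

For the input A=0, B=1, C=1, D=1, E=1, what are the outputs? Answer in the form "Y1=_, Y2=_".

Y1=1, Y2=1

Propagate with N8 forced: N1=1, N2=0, N3=1, N4=1, N5=1, N6=0, N7=1, N8=1 [stuck-at-1].
So the outputs are Y1=1, Y2=1. (Without the fault they would be Y1=1, Y2=0.)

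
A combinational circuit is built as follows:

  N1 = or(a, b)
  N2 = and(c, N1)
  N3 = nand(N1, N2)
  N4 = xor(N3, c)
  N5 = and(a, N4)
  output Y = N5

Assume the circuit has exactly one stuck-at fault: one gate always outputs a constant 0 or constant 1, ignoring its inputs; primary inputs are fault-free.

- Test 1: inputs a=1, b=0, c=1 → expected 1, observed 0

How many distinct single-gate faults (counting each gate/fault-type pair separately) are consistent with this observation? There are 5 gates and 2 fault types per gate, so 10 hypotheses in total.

5

Fault-free: N1=1, N2=1, N3=0, N4=1, N5=1 → 1. Observed 0.
  N1 stuck-at-0: output 0 ✓
  N1 stuck-at-1: output 1 ✗
  N2 stuck-at-0: output 0 ✓
  N2 stuck-at-1: output 1 ✗
  N3 stuck-at-0: output 1 ✗
  N3 stuck-at-1: output 0 ✓
  N4 stuck-at-0: output 0 ✓
  N4 stuck-at-1: output 1 ✗
  N5 stuck-at-0: output 0 ✓
  N5 stuck-at-1: output 1 ✗
Consistent faults: {N1 stuck-at-0, N2 stuck-at-0, N3 stuck-at-1, N4 stuck-at-0, N5 stuck-at-0} — 5 in all.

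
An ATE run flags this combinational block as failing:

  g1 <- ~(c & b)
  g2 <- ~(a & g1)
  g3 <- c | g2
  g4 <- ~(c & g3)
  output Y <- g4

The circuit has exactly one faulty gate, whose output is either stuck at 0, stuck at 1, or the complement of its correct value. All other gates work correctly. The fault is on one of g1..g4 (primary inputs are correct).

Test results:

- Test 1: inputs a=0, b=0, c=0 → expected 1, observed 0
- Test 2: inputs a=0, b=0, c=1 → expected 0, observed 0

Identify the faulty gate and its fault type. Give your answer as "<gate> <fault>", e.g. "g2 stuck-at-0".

g4 stuck-at-0

Fault-free values for test 1 (a=0, b=0, c=0): g1=1, g2=1, g3=1, g4=1, giving Y=1. Observed 0.
Test 1: faults giving observed 0 are {g4 stuck-at-0, g4 inverted output}.
Test 2 (a=0, b=0, c=1): fault-free g1=1, g2=1, g3=1, g4=0 → 0; observed 0. Eliminates g4 inverted output.
Only g4 stuck-at-0 is consistent with every test.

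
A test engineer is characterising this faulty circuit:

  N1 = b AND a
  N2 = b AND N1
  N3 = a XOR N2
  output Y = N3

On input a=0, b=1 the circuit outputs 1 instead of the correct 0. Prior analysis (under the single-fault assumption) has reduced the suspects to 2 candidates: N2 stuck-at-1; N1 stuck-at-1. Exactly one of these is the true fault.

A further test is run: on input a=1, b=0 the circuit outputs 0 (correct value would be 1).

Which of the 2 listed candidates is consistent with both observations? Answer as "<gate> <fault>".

N2 stuck-at-1

Evaluate each candidate on input a=1, b=0:
  N2 stuck-at-1: N1=0, N2=1 [stuck-at-1], N3=0 → 0 — matches
  N1 stuck-at-1: N1=1 [stuck-at-1], N2=0, N3=1 → 1 — eliminated
Only N2 stuck-at-1 reproduces the observed 0.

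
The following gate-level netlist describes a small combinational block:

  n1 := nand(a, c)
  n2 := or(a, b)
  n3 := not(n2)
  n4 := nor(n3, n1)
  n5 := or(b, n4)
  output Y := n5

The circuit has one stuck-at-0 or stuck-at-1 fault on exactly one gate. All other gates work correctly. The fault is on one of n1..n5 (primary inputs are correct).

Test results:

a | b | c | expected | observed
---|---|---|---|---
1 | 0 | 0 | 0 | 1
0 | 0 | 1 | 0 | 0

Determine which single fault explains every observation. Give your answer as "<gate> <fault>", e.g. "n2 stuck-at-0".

n1 stuck-at-0

Fault-free values for test 1 (a=1, b=0, c=0): n1=1, n2=1, n3=0, n4=0, n5=0, giving Y=0. Observed 1.
Test 1: faults giving observed 1 are {n1 stuck-at-0, n4 stuck-at-1, n5 stuck-at-1}.
Test 2 (a=0, b=0, c=1): fault-free n1=1, n2=0, n3=1, n4=0, n5=0 → 0; observed 0. Eliminates n4 stuck-at-1, n5 stuck-at-1.
Only n1 stuck-at-0 is consistent with every test.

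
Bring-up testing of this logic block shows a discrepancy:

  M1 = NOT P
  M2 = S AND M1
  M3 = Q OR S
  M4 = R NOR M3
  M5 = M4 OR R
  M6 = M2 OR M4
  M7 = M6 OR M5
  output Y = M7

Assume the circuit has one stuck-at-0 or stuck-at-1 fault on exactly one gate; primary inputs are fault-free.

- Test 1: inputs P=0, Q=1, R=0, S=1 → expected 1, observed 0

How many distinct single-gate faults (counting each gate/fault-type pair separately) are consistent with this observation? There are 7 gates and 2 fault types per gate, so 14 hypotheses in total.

4

Fault-free: M1=1, M2=1, M3=1, M4=0, M5=0, M6=1, M7=1 → 1. Observed 0.
  M1 stuck-at-0: output 0 ✓
  M1 stuck-at-1: output 1 ✗
  M2 stuck-at-0: output 0 ✓
  M2 stuck-at-1: output 1 ✗
  M3 stuck-at-0: output 1 ✗
  M3 stuck-at-1: output 1 ✗
  M4 stuck-at-0: output 1 ✗
  M4 stuck-at-1: output 1 ✗
  M5 stuck-at-0: output 1 ✗
  M5 stuck-at-1: output 1 ✗
  M6 stuck-at-0: output 0 ✓
  M6 stuck-at-1: output 1 ✗
  M7 stuck-at-0: output 0 ✓
  M7 stuck-at-1: output 1 ✗
Consistent faults: {M1 stuck-at-0, M2 stuck-at-0, M6 stuck-at-0, M7 stuck-at-0} — 4 in all.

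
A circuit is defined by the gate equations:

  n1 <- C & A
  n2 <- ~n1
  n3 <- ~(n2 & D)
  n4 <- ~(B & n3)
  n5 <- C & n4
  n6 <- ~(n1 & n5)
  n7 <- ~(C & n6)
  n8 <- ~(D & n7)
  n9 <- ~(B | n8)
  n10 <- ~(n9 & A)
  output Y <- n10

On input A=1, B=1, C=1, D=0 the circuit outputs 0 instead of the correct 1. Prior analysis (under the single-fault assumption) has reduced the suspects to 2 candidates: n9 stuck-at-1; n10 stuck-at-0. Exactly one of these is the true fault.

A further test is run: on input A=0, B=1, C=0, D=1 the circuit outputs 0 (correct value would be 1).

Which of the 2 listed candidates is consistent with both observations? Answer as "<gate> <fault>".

Evaluate each candidate on input A=0, B=1, C=0, D=1:
  n9 stuck-at-1: n1=0, n2=1, n3=0, n4=1, n5=0, n6=1, n7=1, n8=0, n9=1 [stuck-at-1], n10=1 → 1 — eliminated
  n10 stuck-at-0: n1=0, n2=1, n3=0, n4=1, n5=0, n6=1, n7=1, n8=0, n9=0, n10=0 [stuck-at-0] → 0 — matches
Only n10 stuck-at-0 reproduces the observed 0.

n10 stuck-at-0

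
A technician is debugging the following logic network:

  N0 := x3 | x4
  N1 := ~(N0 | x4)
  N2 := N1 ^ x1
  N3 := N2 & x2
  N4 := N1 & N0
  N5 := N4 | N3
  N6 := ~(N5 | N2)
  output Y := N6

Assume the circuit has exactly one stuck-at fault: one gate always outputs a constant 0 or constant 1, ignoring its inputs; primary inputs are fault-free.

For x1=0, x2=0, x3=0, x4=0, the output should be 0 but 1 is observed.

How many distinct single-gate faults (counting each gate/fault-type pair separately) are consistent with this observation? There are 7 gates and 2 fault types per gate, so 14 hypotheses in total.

4

Fault-free: N0=0, N1=1, N2=1, N3=0, N4=0, N5=0, N6=0 → 0. Observed 1.
  N0 stuck-at-0: output 0 ✗
  N0 stuck-at-1: output 1 ✓
  N1 stuck-at-0: output 1 ✓
  N1 stuck-at-1: output 0 ✗
  N2 stuck-at-0: output 1 ✓
  N2 stuck-at-1: output 0 ✗
  N3 stuck-at-0: output 0 ✗
  N3 stuck-at-1: output 0 ✗
  N4 stuck-at-0: output 0 ✗
  N4 stuck-at-1: output 0 ✗
  N5 stuck-at-0: output 0 ✗
  N5 stuck-at-1: output 0 ✗
  N6 stuck-at-0: output 0 ✗
  N6 stuck-at-1: output 1 ✓
Consistent faults: {N0 stuck-at-1, N1 stuck-at-0, N2 stuck-at-0, N6 stuck-at-1} — 4 in all.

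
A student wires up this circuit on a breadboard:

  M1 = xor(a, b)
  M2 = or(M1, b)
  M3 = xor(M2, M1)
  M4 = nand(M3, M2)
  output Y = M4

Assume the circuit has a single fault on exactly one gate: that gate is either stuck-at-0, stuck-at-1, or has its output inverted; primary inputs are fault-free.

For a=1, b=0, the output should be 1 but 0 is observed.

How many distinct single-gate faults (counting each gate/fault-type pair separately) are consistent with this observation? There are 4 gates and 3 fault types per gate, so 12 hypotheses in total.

4

Fault-free: M1=1, M2=1, M3=0, M4=1 → 1. Observed 0.
  M1 stuck-at-0: output 1 ✗
  M1 stuck-at-1: output 1 ✗
  M1 inverted output: output 1 ✗
  M2 stuck-at-0: output 1 ✗
  M2 stuck-at-1: output 1 ✗
  M2 inverted output: output 1 ✗
  M3 stuck-at-0: output 1 ✗
  M3 stuck-at-1: output 0 ✓
  M3 inverted output: output 0 ✓
  M4 stuck-at-0: output 0 ✓
  M4 stuck-at-1: output 1 ✗
  M4 inverted output: output 0 ✓
Consistent faults: {M3 stuck-at-1, M3 inverted output, M4 stuck-at-0, M4 inverted output} — 4 in all.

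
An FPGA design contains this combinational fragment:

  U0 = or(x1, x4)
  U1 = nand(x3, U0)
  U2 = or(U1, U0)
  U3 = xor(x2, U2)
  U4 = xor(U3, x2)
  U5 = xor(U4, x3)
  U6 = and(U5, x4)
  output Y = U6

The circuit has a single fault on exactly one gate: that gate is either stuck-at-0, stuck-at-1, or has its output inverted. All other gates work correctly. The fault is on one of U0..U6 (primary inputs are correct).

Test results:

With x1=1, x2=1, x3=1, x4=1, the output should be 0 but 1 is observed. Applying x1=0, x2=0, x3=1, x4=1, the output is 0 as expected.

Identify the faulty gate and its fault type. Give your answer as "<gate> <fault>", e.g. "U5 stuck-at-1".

Fault-free values for test 1 (x1=1, x2=1, x3=1, x4=1): U0=1, U1=0, U2=1, U3=0, U4=1, U5=0, U6=0, giving Y=0. Observed 1.
Test 1: faults giving observed 1 are {U2 stuck-at-0, U2 inverted output, U3 stuck-at-1, U3 inverted output, U4 stuck-at-0, U4 inverted output, U5 stuck-at-1, U5 inverted output, U6 stuck-at-1, U6 inverted output}.
Test 2 (x1=0, x2=0, x3=1, x4=1): fault-free U0=1, U1=0, U2=1, U3=1, U4=1, U5=0, U6=0 → 0; observed 0. Eliminates U2 stuck-at-0, U2 inverted output, U3 inverted output, U4 stuck-at-0, U4 inverted output, U5 stuck-at-1, U5 inverted output, U6 stuck-at-1, U6 inverted output.
Only U3 stuck-at-1 is consistent with every test.

U3 stuck-at-1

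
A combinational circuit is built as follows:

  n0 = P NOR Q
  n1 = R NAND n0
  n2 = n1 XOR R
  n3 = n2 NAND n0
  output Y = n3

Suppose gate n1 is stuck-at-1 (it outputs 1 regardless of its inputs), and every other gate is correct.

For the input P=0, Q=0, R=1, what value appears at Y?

Propagate with n1 forced: n0=1, n1=1 [stuck-at-1], n2=0, n3=1.
So Y = 1. (Without the fault it would be 0.)

1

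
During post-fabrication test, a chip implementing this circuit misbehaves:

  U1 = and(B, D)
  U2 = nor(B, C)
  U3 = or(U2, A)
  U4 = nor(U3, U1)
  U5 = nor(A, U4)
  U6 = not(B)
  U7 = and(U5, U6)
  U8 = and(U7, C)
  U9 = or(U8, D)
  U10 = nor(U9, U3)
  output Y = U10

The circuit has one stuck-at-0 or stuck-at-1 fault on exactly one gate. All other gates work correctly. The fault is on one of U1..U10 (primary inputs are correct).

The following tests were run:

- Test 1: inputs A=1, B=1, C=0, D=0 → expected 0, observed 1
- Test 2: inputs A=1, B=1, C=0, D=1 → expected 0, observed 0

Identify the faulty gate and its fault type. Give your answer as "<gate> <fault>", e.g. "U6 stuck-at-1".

U3 stuck-at-0

Fault-free values for test 1 (A=1, B=1, C=0, D=0): U1=0, U2=0, U3=1, U4=0, U5=0, U6=0, U7=0, U8=0, U9=0, U10=0, giving Y=0. Observed 1.
Test 1: faults giving observed 1 are {U3 stuck-at-0, U10 stuck-at-1}.
Test 2 (A=1, B=1, C=0, D=1): fault-free U1=1, U2=0, U3=1, U4=0, U5=0, U6=0, U7=0, U8=0, U9=1, U10=0 → 0; observed 0. Eliminates U10 stuck-at-1.
Only U3 stuck-at-0 is consistent with every test.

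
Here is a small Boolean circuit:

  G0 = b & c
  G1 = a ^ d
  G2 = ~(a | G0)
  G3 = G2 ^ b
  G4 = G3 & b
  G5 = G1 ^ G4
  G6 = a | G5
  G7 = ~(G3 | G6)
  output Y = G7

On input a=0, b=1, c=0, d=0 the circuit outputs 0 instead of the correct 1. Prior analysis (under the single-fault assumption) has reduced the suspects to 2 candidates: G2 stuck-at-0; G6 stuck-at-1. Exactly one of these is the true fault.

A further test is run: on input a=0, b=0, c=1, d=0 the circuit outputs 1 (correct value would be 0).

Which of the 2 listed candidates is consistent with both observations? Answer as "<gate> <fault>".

G2 stuck-at-0

Evaluate each candidate on input a=0, b=0, c=1, d=0:
  G2 stuck-at-0: G0=0, G1=0, G2=0 [stuck-at-0], G3=0, G4=0, G5=0, G6=0, G7=1 → 1 — matches
  G6 stuck-at-1: G0=0, G1=0, G2=1, G3=1, G4=0, G5=0, G6=1 [stuck-at-1], G7=0 → 0 — eliminated
Only G2 stuck-at-0 reproduces the observed 1.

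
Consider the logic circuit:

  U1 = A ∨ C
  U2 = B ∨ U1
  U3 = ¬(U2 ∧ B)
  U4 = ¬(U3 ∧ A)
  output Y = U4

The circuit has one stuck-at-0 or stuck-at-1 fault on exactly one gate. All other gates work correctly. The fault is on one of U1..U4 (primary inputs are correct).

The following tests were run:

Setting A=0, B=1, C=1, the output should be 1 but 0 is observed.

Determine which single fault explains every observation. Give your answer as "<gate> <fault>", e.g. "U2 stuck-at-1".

U4 stuck-at-0

Fault-free values for test 1 (A=0, B=1, C=1): U1=1, U2=1, U3=0, U4=1, giving Y=1. Observed 0.
Test 1: faults giving observed 0 are {U4 stuck-at-0}.
Only U4 stuck-at-0 is consistent with every test.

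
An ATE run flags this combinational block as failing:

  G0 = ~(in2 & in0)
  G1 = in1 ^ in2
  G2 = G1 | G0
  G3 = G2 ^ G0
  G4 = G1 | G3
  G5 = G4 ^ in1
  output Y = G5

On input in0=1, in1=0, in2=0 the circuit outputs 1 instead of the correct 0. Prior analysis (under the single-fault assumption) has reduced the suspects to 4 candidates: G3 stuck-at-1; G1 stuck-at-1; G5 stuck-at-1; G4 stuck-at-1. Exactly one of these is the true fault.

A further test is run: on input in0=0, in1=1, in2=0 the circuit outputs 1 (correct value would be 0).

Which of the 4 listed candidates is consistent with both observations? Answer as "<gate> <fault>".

Evaluate each candidate on input in0=0, in1=1, in2=0:
  G3 stuck-at-1: G0=1, G1=1, G2=1, G3=1 [stuck-at-1], G4=1, G5=0 → 0 — eliminated
  G1 stuck-at-1: G0=1, G1=1 [stuck-at-1], G2=1, G3=0, G4=1, G5=0 → 0 — eliminated
  G5 stuck-at-1: G0=1, G1=1, G2=1, G3=0, G4=1, G5=1 [stuck-at-1] → 1 — matches
  G4 stuck-at-1: G0=1, G1=1, G2=1, G3=0, G4=1 [stuck-at-1], G5=0 → 0 — eliminated
Only G5 stuck-at-1 reproduces the observed 1.

G5 stuck-at-1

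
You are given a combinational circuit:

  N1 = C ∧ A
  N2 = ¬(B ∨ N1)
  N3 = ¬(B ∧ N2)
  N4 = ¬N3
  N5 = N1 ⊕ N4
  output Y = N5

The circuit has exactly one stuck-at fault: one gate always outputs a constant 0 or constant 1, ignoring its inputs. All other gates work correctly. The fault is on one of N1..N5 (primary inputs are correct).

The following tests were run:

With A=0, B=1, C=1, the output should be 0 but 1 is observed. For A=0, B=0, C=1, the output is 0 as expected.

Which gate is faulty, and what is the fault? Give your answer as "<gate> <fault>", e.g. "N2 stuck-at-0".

Fault-free values for test 1 (A=0, B=1, C=1): N1=0, N2=0, N3=1, N4=0, N5=0, giving Y=0. Observed 1.
Test 1: faults giving observed 1 are {N1 stuck-at-1, N2 stuck-at-1, N3 stuck-at-0, N4 stuck-at-1, N5 stuck-at-1}.
Test 2 (A=0, B=0, C=1): fault-free N1=0, N2=1, N3=1, N4=0, N5=0 → 0; observed 0. Eliminates N1 stuck-at-1, N3 stuck-at-0, N4 stuck-at-1, N5 stuck-at-1.
Only N2 stuck-at-1 is consistent with every test.

N2 stuck-at-1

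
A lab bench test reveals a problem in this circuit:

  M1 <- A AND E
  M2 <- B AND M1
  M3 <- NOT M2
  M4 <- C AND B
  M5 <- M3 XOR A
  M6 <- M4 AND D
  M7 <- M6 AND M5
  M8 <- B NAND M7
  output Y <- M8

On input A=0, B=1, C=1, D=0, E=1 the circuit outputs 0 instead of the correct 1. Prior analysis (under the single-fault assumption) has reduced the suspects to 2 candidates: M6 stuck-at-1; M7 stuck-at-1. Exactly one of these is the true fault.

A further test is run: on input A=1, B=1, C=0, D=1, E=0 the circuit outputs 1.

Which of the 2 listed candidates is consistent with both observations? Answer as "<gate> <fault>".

Evaluate each candidate on input A=1, B=1, C=0, D=1, E=0:
  M6 stuck-at-1: M1=0, M2=0, M3=1, M4=0, M5=0, M6=1 [stuck-at-1], M7=0, M8=1 → 1 — matches
  M7 stuck-at-1: M1=0, M2=0, M3=1, M4=0, M5=0, M6=0, M7=1 [stuck-at-1], M8=0 → 0 — eliminated
Only M6 stuck-at-1 reproduces the observed 1.

M6 stuck-at-1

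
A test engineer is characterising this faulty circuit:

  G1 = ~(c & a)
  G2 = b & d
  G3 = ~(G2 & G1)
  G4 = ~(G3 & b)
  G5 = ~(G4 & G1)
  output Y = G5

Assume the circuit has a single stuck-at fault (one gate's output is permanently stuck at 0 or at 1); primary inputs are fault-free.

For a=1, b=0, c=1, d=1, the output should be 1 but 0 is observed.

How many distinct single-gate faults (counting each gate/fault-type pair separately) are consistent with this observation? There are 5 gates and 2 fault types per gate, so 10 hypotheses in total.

Fault-free: G1=0, G2=0, G3=1, G4=1, G5=1 → 1. Observed 0.
  G1 stuck-at-0: output 1 ✗
  G1 stuck-at-1: output 0 ✓
  G2 stuck-at-0: output 1 ✗
  G2 stuck-at-1: output 1 ✗
  G3 stuck-at-0: output 1 ✗
  G3 stuck-at-1: output 1 ✗
  G4 stuck-at-0: output 1 ✗
  G4 stuck-at-1: output 1 ✗
  G5 stuck-at-0: output 0 ✓
  G5 stuck-at-1: output 1 ✗
Consistent faults: {G1 stuck-at-1, G5 stuck-at-0} — 2 in all.

2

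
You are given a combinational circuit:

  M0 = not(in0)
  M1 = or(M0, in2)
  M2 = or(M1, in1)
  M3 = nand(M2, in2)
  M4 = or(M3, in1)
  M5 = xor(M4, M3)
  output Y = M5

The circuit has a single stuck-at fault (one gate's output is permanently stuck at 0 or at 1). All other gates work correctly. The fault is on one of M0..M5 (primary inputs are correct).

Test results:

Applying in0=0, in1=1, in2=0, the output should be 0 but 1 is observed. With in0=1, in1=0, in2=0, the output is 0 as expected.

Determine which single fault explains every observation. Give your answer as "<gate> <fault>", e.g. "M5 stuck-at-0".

Fault-free values for test 1 (in0=0, in1=1, in2=0): M0=1, M1=1, M2=1, M3=1, M4=1, M5=0, giving Y=0. Observed 1.
Test 1: faults giving observed 1 are {M3 stuck-at-0, M4 stuck-at-0, M5 stuck-at-1}.
Test 2 (in0=1, in1=0, in2=0): fault-free M0=0, M1=0, M2=0, M3=1, M4=1, M5=0 → 0; observed 0. Eliminates M4 stuck-at-0, M5 stuck-at-1.
Only M3 stuck-at-0 is consistent with every test.

M3 stuck-at-0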